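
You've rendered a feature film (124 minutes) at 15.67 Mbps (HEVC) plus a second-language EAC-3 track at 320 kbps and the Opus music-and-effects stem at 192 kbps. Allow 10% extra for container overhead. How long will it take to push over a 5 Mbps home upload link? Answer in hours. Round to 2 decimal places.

124 min = 7440 s
Audio total: 320 + 192 = 512 kbps = 0.512 Mbps.
Total bitrate: 16.182 Mbps.
File: 16.182 Mbps × 7440 s = 120394.1 Mb.
With 10% container overhead: ×1.10. → 132433.5 Mb.
At 5 Mbps: 132433.5 / 5 = 26486.7 s ≈ 7.36 hours.

7.36 hours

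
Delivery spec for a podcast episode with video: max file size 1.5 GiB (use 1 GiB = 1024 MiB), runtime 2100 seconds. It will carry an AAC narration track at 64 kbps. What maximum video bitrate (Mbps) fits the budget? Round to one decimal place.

6.1 Mbps

Budget: 1.5 GiB = 12884.9 Mb.
Total bitrate budget: 12884.9 Mb / 2100 s = 6.136 Mbps.
Audio: 64 kbps = 0.064 Mbps.
Video: 6.136 − 0.064 = 6.072 Mbps.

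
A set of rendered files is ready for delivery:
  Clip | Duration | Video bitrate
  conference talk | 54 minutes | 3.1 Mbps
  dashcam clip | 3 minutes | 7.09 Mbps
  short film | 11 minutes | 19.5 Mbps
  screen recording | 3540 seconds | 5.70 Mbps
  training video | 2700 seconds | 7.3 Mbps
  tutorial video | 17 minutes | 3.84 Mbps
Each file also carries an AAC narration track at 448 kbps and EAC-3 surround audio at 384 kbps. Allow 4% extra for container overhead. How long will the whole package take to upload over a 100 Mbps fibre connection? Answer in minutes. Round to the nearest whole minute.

Audio total: 448 + 384 = 832 kbps = 0.832 Mbps.
conference talk: 3.932 Mbps × 3240 s × 1.04 = 13249.3 Mb
dashcam clip: 7.922 Mbps × 180 s × 1.04 = 1483.0 Mb
short film: 20.332 Mbps × 660 s × 1.04 = 13955.9 Mb
screen recording: 6.532 Mbps × 3540 s × 1.04 = 24048.2 Mb
training video: 8.132 Mbps × 2700 s × 1.04 = 22834.7 Mb
tutorial video: 4.672 Mbps × 1020 s × 1.04 = 4956.1 Mb
Total: 80527.1 Mb = 10065.9 MB.
At 100 Mbps: 80527.1 / 100 = 805 s ≈ 13.4 minutes.

13 minutes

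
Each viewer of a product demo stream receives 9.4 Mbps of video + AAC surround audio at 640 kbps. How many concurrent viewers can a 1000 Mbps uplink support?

Audio: 640 kbps = 0.640 Mbps.
Per-viewer media rate: 10.040 Mbps.
1000 Mbps = 1,000 Mbps; 1,000 / 10.040 = 99.60 → 99 viewers.

99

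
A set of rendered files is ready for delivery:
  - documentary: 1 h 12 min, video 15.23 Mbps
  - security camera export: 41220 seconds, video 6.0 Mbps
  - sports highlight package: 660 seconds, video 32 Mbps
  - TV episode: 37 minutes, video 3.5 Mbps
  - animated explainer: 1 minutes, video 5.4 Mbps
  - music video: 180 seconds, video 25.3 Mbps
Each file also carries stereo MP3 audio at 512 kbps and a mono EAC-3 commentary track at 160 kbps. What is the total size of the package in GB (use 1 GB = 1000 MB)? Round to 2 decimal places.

47.45 GB

Audio total: 512 + 160 = 672 kbps = 0.672 Mbps.
documentary: 15.902 Mbps × 4320 s = 68696.6 Mb
security camera export: 6.672 Mbps × 41220 s = 275019.8 Mb
sports highlight package: 32.672 Mbps × 660 s = 21563.5 Mb
TV episode: 4.172 Mbps × 2220 s = 9261.8 Mb
animated explainer: 6.072 Mbps × 60 s = 364.3 Mb
music video: 25.972 Mbps × 180 s = 4675.0 Mb
Total: 379581.1 Mb = 47447.6 MB.
= 47.45 GB.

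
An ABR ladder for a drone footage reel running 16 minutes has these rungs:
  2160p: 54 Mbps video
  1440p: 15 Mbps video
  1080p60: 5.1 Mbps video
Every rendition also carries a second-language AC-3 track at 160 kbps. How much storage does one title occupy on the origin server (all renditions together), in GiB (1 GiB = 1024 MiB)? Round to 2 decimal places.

8.33 GiB

16 min = 960 s
Audio: 160 kbps = 0.160 Mbps.
Sum of rendition bitrates: (54+0.160) + (15+0.160) + (5.1+0.160) = 74.580 Mbps.
× 960 s = 71,597 Mb = 8,950 MB = 8.335 GiB.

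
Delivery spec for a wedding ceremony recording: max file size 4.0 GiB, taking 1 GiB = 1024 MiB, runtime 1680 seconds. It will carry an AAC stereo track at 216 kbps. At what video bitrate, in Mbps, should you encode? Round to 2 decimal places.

Budget: 4.0 GiB = 34359.7 Mb.
Total bitrate budget: 34359.7 Mb / 1680 s = 20.452 Mbps.
Audio: 216 kbps = 0.216 Mbps.
Video: 20.452 − 0.216 = 20.236 Mbps.

20.24 Mbps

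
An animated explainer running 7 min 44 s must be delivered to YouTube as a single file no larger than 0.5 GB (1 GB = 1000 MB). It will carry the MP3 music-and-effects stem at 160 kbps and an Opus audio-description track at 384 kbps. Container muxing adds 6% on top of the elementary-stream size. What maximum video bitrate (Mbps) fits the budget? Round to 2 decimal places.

Budget: 0.5 GB = 4000.0 Mb.
Stream payload after overhead: 4000.0 / 1.06 = 3773.6 Mb.
7 min 44 s = 464 s
Total bitrate budget: 3773.6 Mb / 464 s = 8.133 Mbps.
Audio total: 160 + 384 = 544 kbps = 0.544 Mbps.
Video: 8.133 − 0.544 = 7.589 Mbps.

7.59 Mbps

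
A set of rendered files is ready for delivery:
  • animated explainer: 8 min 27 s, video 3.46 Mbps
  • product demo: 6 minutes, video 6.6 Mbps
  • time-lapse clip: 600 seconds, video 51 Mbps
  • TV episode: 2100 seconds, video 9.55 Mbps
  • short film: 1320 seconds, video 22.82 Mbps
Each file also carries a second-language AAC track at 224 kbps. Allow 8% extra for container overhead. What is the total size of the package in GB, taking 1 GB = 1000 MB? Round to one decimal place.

11.6 GB

Audio: 224 kbps = 0.224 Mbps.
animated explainer: 3.684 Mbps × 507 s × 1.08 = 2017.2 Mb
product demo: 6.824 Mbps × 360 s × 1.08 = 2653.2 Mb
time-lapse clip: 51.224 Mbps × 600 s × 1.08 = 33193.2 Mb
TV episode: 9.774 Mbps × 2100 s × 1.08 = 22167.4 Mb
short film: 23.044 Mbps × 1320 s × 1.08 = 32851.5 Mb
Total: 92882.5 Mb = 11610.3 MB.
= 11.61 GB.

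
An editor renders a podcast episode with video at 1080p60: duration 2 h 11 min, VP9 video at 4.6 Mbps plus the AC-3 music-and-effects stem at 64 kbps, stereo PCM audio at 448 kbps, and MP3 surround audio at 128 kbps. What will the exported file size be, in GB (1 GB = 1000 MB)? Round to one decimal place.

2 h 11 min = 131 min = 7860 s
Audio total: 64 + 448 + 128 = 640 kbps = 0.640 Mbps.
Total bitrate: 4.6 + 0.640 = 5.240 Mbps.
Stream data: 5.240 Mbps × 7860 s = 41186.4 Mb.
41,186 Mb ÷ 8 = 5,148 MB → 5.148 GB.

5.1 GB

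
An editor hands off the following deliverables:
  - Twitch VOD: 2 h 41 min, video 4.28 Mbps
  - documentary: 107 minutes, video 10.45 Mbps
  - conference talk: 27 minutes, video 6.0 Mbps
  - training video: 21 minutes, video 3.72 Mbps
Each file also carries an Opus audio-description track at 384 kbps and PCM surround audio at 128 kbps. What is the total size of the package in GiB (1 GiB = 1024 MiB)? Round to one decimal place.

15.4 GiB

Audio total: 384 + 128 = 512 kbps = 0.512 Mbps.
Twitch VOD: 4.792 Mbps × 9660 s = 46290.7 Mb
documentary: 10.962 Mbps × 6420 s = 70376.0 Mb
conference talk: 6.512 Mbps × 1620 s = 10549.4 Mb
training video: 4.232 Mbps × 1260 s = 5332.3 Mb
Total: 132548.5 Mb = 16568.6 MB.
= 15.43 GiB.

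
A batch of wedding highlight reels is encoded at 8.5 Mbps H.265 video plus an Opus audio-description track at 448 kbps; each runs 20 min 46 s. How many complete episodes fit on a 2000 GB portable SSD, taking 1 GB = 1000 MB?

1435

20 min 46 s = 1246 s
Audio: 448 kbps = 0.448 Mbps.
Total bitrate: 8.948 Mbps.
Per item: 8.948 Mbps × 1246 s = 11,149 Mb = 1,394 MB.
Capacity: 2000 GB = 16,000,000 Mb; 1435.08 items → 1435 complete.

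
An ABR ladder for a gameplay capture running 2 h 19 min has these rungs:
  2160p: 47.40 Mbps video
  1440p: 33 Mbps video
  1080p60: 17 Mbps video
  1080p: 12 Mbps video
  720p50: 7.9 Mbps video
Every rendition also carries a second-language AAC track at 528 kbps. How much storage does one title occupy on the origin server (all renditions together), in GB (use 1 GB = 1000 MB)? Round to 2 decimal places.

2 h 19 min = 139 min = 8340 s
Audio: 528 kbps = 0.528 Mbps.
Sum of rendition bitrates: (47.40+0.528) + (33+0.528) + (17+0.528) + (12+0.528) + (7.9+0.528) = 119.940 Mbps.
× 8340 s = 1,000,300 Mb = 125,037 MB = 125.0 GB.

125.04 GB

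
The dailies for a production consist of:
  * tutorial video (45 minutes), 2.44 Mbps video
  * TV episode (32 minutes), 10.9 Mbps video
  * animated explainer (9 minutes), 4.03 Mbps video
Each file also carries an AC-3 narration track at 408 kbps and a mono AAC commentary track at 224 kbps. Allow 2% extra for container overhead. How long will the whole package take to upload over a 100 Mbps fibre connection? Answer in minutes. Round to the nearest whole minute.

6 minutes

Audio total: 408 + 224 = 632 kbps = 0.632 Mbps.
tutorial video: 3.072 Mbps × 2700 s × 1.02 = 8460.3 Mb
TV episode: 11.532 Mbps × 1920 s × 1.02 = 22584.3 Mb
animated explainer: 4.662 Mbps × 540 s × 1.02 = 2567.8 Mb
Total: 33612.4 Mb = 4201.5 MB.
At 100 Mbps: 33612.4 / 100 = 336 s ≈ 5.6 minutes.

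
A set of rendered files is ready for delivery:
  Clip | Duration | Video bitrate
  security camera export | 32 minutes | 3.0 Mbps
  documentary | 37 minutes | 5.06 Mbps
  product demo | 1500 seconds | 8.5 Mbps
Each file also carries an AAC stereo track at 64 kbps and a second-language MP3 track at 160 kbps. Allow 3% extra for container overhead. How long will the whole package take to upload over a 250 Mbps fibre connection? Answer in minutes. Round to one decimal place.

2.1 minutes

Audio total: 64 + 160 = 224 kbps = 0.224 Mbps.
security camera export: 3.224 Mbps × 1920 s × 1.03 = 6375.8 Mb
documentary: 5.284 Mbps × 2220 s × 1.03 = 12082.4 Mb
product demo: 8.724 Mbps × 1500 s × 1.03 = 13478.6 Mb
Total: 31936.8 Mb = 3992.1 MB.
At 250 Mbps: 31936.8 / 250 = 128 s ≈ 2.13 minutes.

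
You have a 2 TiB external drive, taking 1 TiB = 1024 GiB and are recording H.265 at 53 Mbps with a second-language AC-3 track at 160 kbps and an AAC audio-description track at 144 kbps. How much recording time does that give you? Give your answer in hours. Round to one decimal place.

Audio total: 160 + 144 = 304 kbps = 0.304 Mbps.
Total bitrate: 53 + 0.304 = 53.304 Mbps.
Capacity: 2 TiB = 17,592,186 Mb.
Recording time: 17,592,186 / 53.304 = 330,035 s ≈ 91.7 hours.

91.7 hours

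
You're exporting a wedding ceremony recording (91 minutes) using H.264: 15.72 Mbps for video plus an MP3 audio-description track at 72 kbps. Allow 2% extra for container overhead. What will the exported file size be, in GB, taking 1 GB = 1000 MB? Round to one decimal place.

91 min = 5460 s
Audio: 72 kbps = 0.072 Mbps.
Total bitrate: 15.72 + 0.072 = 15.792 Mbps.
Stream data: 15.792 Mbps × 5460 s = 86224.3 Mb.
With 2% container overhead: ×1.02.
87,949 Mb ÷ 8 = 10,994 MB → 10.99 GB.

11.0 GB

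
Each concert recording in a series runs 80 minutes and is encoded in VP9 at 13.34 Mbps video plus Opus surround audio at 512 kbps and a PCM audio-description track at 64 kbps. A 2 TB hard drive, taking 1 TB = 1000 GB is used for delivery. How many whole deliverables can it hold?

239

80 min = 4800 s
Audio total: 512 + 64 = 576 kbps = 0.576 Mbps.
Total bitrate: 13.916 Mbps.
Per item: 13.916 Mbps × 4800 s = 66,797 Mb = 8,350 MB.
Capacity: 2 TB = 16,000,000 Mb; 239.53 items → 239 complete.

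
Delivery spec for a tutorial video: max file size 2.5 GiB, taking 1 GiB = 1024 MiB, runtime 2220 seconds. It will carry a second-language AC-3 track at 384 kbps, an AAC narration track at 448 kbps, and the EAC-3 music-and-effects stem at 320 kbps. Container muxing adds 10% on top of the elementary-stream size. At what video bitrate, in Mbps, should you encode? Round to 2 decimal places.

Budget: 2.5 GiB = 21474.8 Mb.
Stream payload after overhead: 21474.8 / 1.10 = 19522.6 Mb.
Total bitrate budget: 19522.6 Mb / 2220 s = 8.794 Mbps.
Audio total: 384 + 448 + 320 = 1152 kbps = 1.152 Mbps.
Video: 8.794 − 1.152 = 7.642 Mbps.

7.64 Mbps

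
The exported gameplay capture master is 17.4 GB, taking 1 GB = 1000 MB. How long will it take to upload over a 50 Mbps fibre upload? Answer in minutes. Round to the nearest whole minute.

46 minutes

File: 17.4 GB = 139200.0 Mb.
At 50 Mbps: 139200.0 / 50 = 2784.0 s ≈ 46.4 minutes.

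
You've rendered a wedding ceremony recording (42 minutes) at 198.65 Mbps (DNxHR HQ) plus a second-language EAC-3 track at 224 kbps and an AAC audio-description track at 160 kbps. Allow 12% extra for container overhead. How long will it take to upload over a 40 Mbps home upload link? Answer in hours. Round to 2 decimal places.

3.90 hours

42 min = 2520 s
Audio total: 224 + 160 = 384 kbps = 0.384 Mbps.
Total bitrate: 199.034 Mbps.
File: 199.034 Mbps × 2520 s = 501565.7 Mb.
With 12% container overhead: ×1.12. → 561753.6 Mb.
At 40 Mbps: 561753.6 / 40 = 14043.8 s ≈ 3.9 hours.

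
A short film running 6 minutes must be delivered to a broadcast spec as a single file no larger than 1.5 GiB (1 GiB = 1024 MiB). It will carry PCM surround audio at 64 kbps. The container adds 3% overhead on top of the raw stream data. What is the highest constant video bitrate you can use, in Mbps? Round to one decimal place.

34.7 Mbps

Budget: 1.5 GiB = 12884.9 Mb.
Stream payload after overhead: 12884.9 / 1.03 = 12509.6 Mb.
6 min = 360 s
Total bitrate budget: 12509.6 Mb / 360 s = 34.749 Mbps.
Audio: 64 kbps = 0.064 Mbps.
Video: 34.749 − 0.064 = 34.685 Mbps.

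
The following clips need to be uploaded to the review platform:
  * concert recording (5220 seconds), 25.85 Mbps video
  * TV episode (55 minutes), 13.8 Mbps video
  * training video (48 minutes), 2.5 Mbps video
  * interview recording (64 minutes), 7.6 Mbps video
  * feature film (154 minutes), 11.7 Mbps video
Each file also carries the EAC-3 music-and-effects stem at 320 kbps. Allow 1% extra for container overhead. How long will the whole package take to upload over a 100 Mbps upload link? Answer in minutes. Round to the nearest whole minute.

Audio: 320 kbps = 0.320 Mbps.
concert recording: 26.170 Mbps × 5220 s × 1.01 = 137973.5 Mb
TV episode: 14.120 Mbps × 3300 s × 1.01 = 47062.0 Mb
training video: 2.820 Mbps × 2880 s × 1.01 = 8202.8 Mb
interview recording: 7.920 Mbps × 3840 s × 1.01 = 30716.9 Mb
feature film: 12.020 Mbps × 9240 s × 1.01 = 112175.4 Mb
Total: 336130.6 Mb = 42016.3 MB.
At 100 Mbps: 336130.6 / 100 = 3361 s ≈ 56 minutes.

56 minutes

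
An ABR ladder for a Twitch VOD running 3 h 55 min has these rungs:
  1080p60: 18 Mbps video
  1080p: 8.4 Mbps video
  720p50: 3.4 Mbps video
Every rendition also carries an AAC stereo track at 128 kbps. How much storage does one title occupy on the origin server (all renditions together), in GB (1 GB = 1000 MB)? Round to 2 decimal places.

3 h 55 min = 235 min = 14100 s
Audio: 128 kbps = 0.128 Mbps.
Sum of rendition bitrates: (18+0.128) + (8.4+0.128) + (3.4+0.128) = 30.184 Mbps.
× 14100 s = 425,594 Mb = 53,199 MB = 53.20 GB.

53.20 GB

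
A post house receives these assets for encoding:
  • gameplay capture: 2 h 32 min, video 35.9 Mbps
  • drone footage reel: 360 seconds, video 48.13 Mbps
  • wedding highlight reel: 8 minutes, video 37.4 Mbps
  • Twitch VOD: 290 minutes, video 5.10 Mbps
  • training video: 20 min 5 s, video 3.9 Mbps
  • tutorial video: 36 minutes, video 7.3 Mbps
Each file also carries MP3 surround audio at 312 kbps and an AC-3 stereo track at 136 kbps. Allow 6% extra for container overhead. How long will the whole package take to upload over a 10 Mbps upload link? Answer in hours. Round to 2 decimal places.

14.30 hours

Audio total: 312 + 136 = 448 kbps = 0.448 Mbps.
gameplay capture: 36.348 Mbps × 9120 s × 1.06 = 351383.4 Mb
drone footage reel: 48.578 Mbps × 360 s × 1.06 = 18537.4 Mb
wedding highlight reel: 37.848 Mbps × 480 s × 1.06 = 19257.1 Mb
Twitch VOD: 5.548 Mbps × 17400 s × 1.06 = 102327.3 Mb
training video: 4.348 Mbps × 1205 s × 1.06 = 5553.7 Mb
tutorial video: 7.748 Mbps × 2160 s × 1.06 = 17739.8 Mb
Total: 514798.6 Mb = 64349.8 MB.
At 10 Mbps: 514798.6 / 10 = 51480 s ≈ 14.3 hours.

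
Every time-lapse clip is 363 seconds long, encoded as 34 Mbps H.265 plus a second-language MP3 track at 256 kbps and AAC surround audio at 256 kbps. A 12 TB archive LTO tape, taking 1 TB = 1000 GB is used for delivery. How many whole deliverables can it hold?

7662

Audio total: 256 + 256 = 512 kbps = 0.512 Mbps.
Total bitrate: 34.512 Mbps.
Per item: 34.512 Mbps × 363 s = 12,528 Mb = 1,566 MB.
Capacity: 12 TB = 96,000,000 Mb; 7662.92 items → 7662 complete.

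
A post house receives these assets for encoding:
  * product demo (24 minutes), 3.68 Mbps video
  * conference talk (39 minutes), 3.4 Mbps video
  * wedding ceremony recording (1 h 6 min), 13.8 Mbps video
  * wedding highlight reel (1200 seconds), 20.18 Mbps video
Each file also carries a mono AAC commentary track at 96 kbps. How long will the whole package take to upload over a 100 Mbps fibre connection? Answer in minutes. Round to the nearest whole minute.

15 minutes

Audio: 96 kbps = 0.096 Mbps.
product demo: 3.776 Mbps × 1440 s = 5437.4 Mb
conference talk: 3.496 Mbps × 2340 s = 8180.6 Mb
wedding ceremony recording: 13.896 Mbps × 3960 s = 55028.2 Mb
wedding highlight reel: 20.276 Mbps × 1200 s = 24331.2 Mb
Total: 92977.4 Mb = 11622.2 MB.
At 100 Mbps: 92977.4 / 100 = 930 s ≈ 15.5 minutes.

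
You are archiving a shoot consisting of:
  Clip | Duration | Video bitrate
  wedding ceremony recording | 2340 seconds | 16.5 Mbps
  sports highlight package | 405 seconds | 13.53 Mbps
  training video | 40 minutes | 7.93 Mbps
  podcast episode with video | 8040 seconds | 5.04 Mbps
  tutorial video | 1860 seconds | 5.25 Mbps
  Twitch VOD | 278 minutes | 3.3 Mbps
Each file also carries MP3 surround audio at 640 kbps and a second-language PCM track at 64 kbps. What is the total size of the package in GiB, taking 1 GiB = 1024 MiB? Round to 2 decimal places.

Audio total: 640 + 64 = 704 kbps = 0.704 Mbps.
wedding ceremony recording: 17.204 Mbps × 2340 s = 40257.4 Mb
sports highlight package: 14.234 Mbps × 405 s = 5764.8 Mb
training video: 8.634 Mbps × 2400 s = 20721.6 Mb
podcast episode with video: 5.744 Mbps × 8040 s = 46181.8 Mb
tutorial video: 5.954 Mbps × 1860 s = 11074.4 Mb
Twitch VOD: 4.004 Mbps × 16680 s = 66786.7 Mb
Total: 190786.6 Mb = 23848.3 MB.
= 22.21 GiB.

22.21 GiB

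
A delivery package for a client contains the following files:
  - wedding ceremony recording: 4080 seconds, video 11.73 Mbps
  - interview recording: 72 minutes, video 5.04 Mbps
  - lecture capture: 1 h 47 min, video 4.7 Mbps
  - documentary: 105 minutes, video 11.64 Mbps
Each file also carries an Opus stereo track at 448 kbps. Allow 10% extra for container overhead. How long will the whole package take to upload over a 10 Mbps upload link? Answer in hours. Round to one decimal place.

Audio: 448 kbps = 0.448 Mbps.
wedding ceremony recording: 12.178 Mbps × 4080 s × 1.10 = 54654.9 Mb
interview recording: 5.488 Mbps × 4320 s × 1.10 = 26079.0 Mb
lecture capture: 5.148 Mbps × 6420 s × 1.10 = 36355.2 Mb
documentary: 12.088 Mbps × 6300 s × 1.10 = 83769.8 Mb
Total: 200858.9 Mb = 25107.4 MB.
At 10 Mbps: 200858.9 / 10 = 20086 s ≈ 5.58 hours.

5.6 hours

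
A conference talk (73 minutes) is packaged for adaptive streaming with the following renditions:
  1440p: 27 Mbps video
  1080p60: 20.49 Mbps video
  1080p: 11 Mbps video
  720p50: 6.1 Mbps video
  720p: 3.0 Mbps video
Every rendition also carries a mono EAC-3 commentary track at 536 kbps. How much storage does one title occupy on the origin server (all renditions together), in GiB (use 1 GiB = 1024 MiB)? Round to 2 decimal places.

35.83 GiB

73 min = 4380 s
Audio: 536 kbps = 0.536 Mbps.
Sum of rendition bitrates: (27+0.536) + (20.49+0.536) + (11+0.536) + (6.1+0.536) + (3.0+0.536) = 70.270 Mbps.
× 4380 s = 307,783 Mb = 38,473 MB = 35.83 GiB.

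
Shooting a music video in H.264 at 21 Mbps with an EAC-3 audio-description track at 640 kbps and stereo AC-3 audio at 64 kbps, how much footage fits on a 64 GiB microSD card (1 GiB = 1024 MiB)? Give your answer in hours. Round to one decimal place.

7.0 hours

Audio total: 640 + 64 = 704 kbps = 0.704 Mbps.
Total bitrate: 21 + 0.704 = 21.704 Mbps.
Capacity: 64 GiB = 549,756 Mb.
Recording time: 549,756 / 21.704 = 25,330 s ≈ 7.04 hours.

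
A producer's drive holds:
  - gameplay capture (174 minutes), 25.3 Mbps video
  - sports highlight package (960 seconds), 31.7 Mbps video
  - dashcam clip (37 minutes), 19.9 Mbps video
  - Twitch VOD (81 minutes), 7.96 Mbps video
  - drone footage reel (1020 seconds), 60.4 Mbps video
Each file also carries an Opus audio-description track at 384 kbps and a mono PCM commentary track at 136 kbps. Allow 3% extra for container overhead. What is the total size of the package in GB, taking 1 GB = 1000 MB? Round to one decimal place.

57.8 GB

Audio total: 384 + 136 = 520 kbps = 0.520 Mbps.
gameplay capture: 25.820 Mbps × 10440 s × 1.03 = 277647.6 Mb
sports highlight package: 32.220 Mbps × 960 s × 1.03 = 31859.1 Mb
dashcam clip: 20.420 Mbps × 2220 s × 1.03 = 46692.4 Mb
Twitch VOD: 8.480 Mbps × 4860 s × 1.03 = 42449.2 Mb
drone footage reel: 60.920 Mbps × 1020 s × 1.03 = 64002.6 Mb
Total: 462650.9 Mb = 57831.4 MB.
= 57.83 GB.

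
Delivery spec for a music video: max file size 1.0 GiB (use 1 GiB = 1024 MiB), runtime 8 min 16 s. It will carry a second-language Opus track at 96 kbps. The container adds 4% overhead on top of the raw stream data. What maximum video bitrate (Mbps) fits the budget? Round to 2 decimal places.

16.56 Mbps

Budget: 1.0 GiB = 8589.9 Mb.
Stream payload after overhead: 8589.9 / 1.04 = 8259.6 Mb.
8 min 16 s = 496 s
Total bitrate budget: 8259.6 Mb / 496 s = 16.652 Mbps.
Audio: 96 kbps = 0.096 Mbps.
Video: 16.652 − 0.096 = 16.556 Mbps.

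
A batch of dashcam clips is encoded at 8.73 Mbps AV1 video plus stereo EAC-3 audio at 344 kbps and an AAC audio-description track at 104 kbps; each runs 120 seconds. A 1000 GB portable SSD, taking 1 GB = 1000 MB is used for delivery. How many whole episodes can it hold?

Audio total: 344 + 104 = 448 kbps = 0.448 Mbps.
Total bitrate: 9.178 Mbps.
Per item: 9.178 Mbps × 120 s = 1,101 Mb = 137.7 MB.
Capacity: 1000 GB = 8,000,000 Mb; 7263.75 items → 7263 complete.

7263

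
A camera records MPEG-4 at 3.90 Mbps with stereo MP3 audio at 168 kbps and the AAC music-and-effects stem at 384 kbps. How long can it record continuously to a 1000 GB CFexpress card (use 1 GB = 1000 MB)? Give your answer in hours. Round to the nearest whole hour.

499 hours

Audio total: 168 + 384 = 552 kbps = 0.552 Mbps.
Total bitrate: 3.90 + 0.552 = 4.452 Mbps.
Capacity: 1000 GB = 8,000,000 Mb.
Recording time: 8,000,000 / 4.452 = 1,796,945 s ≈ 499 hours.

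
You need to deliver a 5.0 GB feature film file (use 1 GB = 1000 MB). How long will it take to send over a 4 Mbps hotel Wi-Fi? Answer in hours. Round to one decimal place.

File: 5.0 GB = 40000.0 Mb.
At 4 Mbps: 40000.0 / 4 = 10000.0 s ≈ 2.78 hours.

2.8 hours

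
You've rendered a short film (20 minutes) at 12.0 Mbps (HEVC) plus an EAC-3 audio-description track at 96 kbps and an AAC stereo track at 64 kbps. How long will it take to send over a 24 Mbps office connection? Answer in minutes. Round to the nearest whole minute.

10 minutes

20 min = 1200 s
Audio total: 96 + 64 = 160 kbps = 0.160 Mbps.
Total bitrate: 12.160 Mbps.
File: 12.160 Mbps × 1200 s = 14592.0 Mb.
At 24 Mbps: 14592.0 / 24 = 608.0 s ≈ 10.1 minutes.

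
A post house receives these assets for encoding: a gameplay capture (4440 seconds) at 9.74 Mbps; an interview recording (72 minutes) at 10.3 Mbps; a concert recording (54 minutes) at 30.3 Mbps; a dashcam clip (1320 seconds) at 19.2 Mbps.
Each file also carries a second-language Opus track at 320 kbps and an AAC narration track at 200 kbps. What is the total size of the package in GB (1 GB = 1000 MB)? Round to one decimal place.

27.3 GB

Audio total: 320 + 200 = 520 kbps = 0.520 Mbps.
gameplay capture: 10.260 Mbps × 4440 s = 45554.4 Mb
interview recording: 10.820 Mbps × 4320 s = 46742.4 Mb
concert recording: 30.820 Mbps × 3240 s = 99856.8 Mb
dashcam clip: 19.720 Mbps × 1320 s = 26030.4 Mb
Total: 218184.0 Mb = 27273.0 MB.
= 27.27 GB.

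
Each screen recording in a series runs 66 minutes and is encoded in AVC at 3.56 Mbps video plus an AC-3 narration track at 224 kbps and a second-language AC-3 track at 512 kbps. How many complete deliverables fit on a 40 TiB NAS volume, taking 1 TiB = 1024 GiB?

20681

66 min = 3960 s
Audio total: 224 + 512 = 736 kbps = 0.736 Mbps.
Total bitrate: 4.296 Mbps.
Per item: 4.296 Mbps × 3960 s = 17,012 Mb = 2,127 MB.
Capacity: 40 TiB = 351,843,721 Mb; 20681.90 items → 20681 complete.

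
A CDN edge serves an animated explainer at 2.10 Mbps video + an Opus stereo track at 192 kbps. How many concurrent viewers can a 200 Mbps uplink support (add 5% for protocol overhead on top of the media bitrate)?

83

Audio: 192 kbps = 0.192 Mbps.
Per-viewer media rate: 2.292 Mbps.
On the wire with 5% overhead: 2.407 Mbps.
200 Mbps = 200.0 Mbps; 200.0 / 2.407 = 83.10 → 83 viewers.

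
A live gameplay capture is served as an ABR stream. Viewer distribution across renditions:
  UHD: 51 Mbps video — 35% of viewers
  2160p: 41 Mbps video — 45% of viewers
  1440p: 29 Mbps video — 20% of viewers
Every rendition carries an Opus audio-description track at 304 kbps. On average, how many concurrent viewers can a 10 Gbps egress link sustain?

235

Audio: 304 kbps = 0.304 Mbps.
Average per-viewer bitrate: 0.35×51.304 + 0.45×41.304 + 0.20×29.304 = 42.404 Mbps.
10 Gbps = 10,000 Mbps; 10,000 / 42.404 = 235.83 → 235.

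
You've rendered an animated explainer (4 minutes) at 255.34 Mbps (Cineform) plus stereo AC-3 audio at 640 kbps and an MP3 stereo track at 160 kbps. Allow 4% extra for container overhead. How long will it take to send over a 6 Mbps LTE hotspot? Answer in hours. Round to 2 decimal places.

2.96 hours

4 min = 240 s
Audio total: 640 + 160 = 800 kbps = 0.800 Mbps.
Total bitrate: 256.140 Mbps.
File: 256.140 Mbps × 240 s = 61473.6 Mb.
With 4% container overhead: ×1.04. → 63932.5 Mb.
At 6 Mbps: 63932.5 / 6 = 10655.4 s ≈ 2.96 hours.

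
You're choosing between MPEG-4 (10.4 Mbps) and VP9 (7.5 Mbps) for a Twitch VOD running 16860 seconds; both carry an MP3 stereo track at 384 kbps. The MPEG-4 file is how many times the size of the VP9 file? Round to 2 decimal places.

Audio: 384 kbps = 0.384 Mbps.
MPEG-4: 10.784 Mbps × 16860 s = 181818.2 Mb = 22.727 GB.
VP9: 7.884 Mbps × 16860 s = 132924.2 Mb = 16.616 GB.
Ratio: 22.727 / 16.616 = 1.368.

1.37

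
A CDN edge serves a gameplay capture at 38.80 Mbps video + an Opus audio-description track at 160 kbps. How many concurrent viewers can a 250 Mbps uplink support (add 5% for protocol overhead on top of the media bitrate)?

Audio: 160 kbps = 0.160 Mbps.
Per-viewer media rate: 38.960 Mbps.
On the wire with 5% overhead: 40.908 Mbps.
250 Mbps = 250.0 Mbps; 250.0 / 40.908 = 6.11 → 6 viewers.

6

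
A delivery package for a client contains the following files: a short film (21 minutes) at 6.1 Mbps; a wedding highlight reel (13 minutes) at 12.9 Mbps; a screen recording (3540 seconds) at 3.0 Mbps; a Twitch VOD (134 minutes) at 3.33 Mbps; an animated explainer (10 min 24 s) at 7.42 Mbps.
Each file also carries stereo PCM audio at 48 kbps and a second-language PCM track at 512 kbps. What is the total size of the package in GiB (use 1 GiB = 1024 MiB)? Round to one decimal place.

7.9 GiB

Audio total: 48 + 512 = 560 kbps = 0.560 Mbps.
short film: 6.660 Mbps × 1260 s = 8391.6 Mb
wedding highlight reel: 13.460 Mbps × 780 s = 10498.8 Mb
screen recording: 3.560 Mbps × 3540 s = 12602.4 Mb
Twitch VOD: 3.890 Mbps × 8040 s = 31275.6 Mb
animated explainer: 7.980 Mbps × 624 s = 4979.5 Mb
Total: 67747.9 Mb = 8468.5 MB.
= 7.887 GiB.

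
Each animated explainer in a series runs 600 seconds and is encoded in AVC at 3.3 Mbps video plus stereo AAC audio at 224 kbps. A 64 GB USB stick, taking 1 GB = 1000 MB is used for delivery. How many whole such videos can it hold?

242

Audio: 224 kbps = 0.224 Mbps.
Total bitrate: 3.524 Mbps.
Per item: 3.524 Mbps × 600 s = 2,114 Mb = 264.3 MB.
Capacity: 64 GB = 512,000 Mb; 242.15 items → 242 complete.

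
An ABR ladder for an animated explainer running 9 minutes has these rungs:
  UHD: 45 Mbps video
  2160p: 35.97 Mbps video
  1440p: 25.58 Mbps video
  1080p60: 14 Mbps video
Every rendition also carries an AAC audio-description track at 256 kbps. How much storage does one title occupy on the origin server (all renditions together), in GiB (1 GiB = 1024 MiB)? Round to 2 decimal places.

7.64 GiB

9 min = 540 s
Audio: 256 kbps = 0.256 Mbps.
Sum of rendition bitrates: (45+0.256) + (35.97+0.256) + (25.58+0.256) + (14+0.256) = 121.574 Mbps.
× 540 s = 65,650 Mb = 8,206 MB = 7.643 GiB.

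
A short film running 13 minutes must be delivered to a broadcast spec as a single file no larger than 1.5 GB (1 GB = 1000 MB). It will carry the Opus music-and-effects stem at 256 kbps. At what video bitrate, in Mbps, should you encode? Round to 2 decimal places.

Budget: 1.5 GB = 12000.0 Mb.
13 min = 780 s
Total bitrate budget: 12000.0 Mb / 780 s = 15.385 Mbps.
Audio: 256 kbps = 0.256 Mbps.
Video: 15.385 − 0.256 = 15.129 Mbps.

15.13 Mbps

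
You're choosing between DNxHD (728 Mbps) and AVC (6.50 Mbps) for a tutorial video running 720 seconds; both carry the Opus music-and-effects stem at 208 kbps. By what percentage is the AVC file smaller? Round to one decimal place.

Audio: 208 kbps = 0.208 Mbps.
DNxHD: 728.208 Mbps × 720 s = 524309.8 Mb = 61.038 GiB.
AVC: 6.708 Mbps × 720 s = 4829.8 Mb = 0.562 GiB.
Reduction: (1 − 0.562/61.038) × 100 = 99.08%.

99.1%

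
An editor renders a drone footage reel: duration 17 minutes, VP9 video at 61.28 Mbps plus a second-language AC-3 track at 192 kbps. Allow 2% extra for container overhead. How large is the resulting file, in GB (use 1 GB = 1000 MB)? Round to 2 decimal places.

17 min = 1020 s
Audio: 192 kbps = 0.192 Mbps.
Total bitrate: 61.28 + 0.192 = 61.472 Mbps.
Stream data: 61.472 Mbps × 1020 s = 62701.4 Mb.
With 2% container overhead: ×1.02.
63,955 Mb ÷ 8 = 7,994 MB → 7.994 GB.

7.99 GB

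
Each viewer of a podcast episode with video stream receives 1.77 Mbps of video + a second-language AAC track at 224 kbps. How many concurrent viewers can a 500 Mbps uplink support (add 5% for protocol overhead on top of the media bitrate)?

238

Audio: 224 kbps = 0.224 Mbps.
Per-viewer media rate: 1.994 Mbps.
On the wire with 5% overhead: 2.094 Mbps.
500 Mbps = 500.0 Mbps; 500.0 / 2.094 = 238.81 → 238 viewers.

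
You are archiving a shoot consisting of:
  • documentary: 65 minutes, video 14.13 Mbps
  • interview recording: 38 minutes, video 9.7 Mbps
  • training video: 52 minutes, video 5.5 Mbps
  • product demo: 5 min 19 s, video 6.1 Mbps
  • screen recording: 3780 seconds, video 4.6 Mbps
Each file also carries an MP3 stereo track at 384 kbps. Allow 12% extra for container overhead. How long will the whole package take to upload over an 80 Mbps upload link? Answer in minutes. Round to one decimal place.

27.7 minutes

Audio: 384 kbps = 0.384 Mbps.
documentary: 14.514 Mbps × 3900 s × 1.12 = 63397.2 Mb
interview recording: 10.084 Mbps × 2280 s × 1.12 = 25750.5 Mb
training video: 5.884 Mbps × 3120 s × 1.12 = 20561.0 Mb
product demo: 6.484 Mbps × 319 s × 1.12 = 2316.6 Mb
screen recording: 4.984 Mbps × 3780 s × 1.12 = 21100.3 Mb
Total: 133125.6 Mb = 16640.7 MB.
At 80 Mbps: 133125.6 / 80 = 1664 s ≈ 27.7 minutes.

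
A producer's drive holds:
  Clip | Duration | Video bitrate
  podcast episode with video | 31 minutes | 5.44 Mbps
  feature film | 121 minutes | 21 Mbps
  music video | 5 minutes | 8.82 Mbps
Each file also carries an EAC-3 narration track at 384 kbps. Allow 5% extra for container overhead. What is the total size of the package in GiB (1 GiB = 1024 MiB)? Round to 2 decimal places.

20.64 GiB

Audio: 384 kbps = 0.384 Mbps.
podcast episode with video: 5.824 Mbps × 1860 s × 1.05 = 11374.3 Mb
feature film: 21.384 Mbps × 7260 s × 1.05 = 163010.2 Mb
music video: 9.204 Mbps × 300 s × 1.05 = 2899.3 Mb
Total: 177283.8 Mb = 22160.5 MB.
= 20.64 GiB.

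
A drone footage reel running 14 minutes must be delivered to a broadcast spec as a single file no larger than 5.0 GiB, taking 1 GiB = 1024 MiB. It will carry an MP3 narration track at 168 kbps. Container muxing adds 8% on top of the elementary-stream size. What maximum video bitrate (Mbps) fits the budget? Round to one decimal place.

47.2 Mbps

Budget: 5.0 GiB = 42949.7 Mb.
Stream payload after overhead: 42949.7 / 1.08 = 39768.2 Mb.
14 min = 840 s
Total bitrate budget: 39768.2 Mb / 840 s = 47.343 Mbps.
Audio: 168 kbps = 0.168 Mbps.
Video: 47.343 − 0.168 = 47.175 Mbps.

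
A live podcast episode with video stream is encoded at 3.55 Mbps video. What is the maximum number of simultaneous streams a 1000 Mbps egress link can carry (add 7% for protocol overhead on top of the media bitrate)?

On the wire with 7% overhead: 3.799 Mbps.
1000 Mbps = 1,000 Mbps; 1,000 / 3.799 = 263.26 → 263 viewers.

263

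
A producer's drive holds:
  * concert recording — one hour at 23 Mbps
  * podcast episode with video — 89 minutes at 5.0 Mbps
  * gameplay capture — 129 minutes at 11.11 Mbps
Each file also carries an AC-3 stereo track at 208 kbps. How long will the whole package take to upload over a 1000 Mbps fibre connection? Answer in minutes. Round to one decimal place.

3.3 minutes

Audio: 208 kbps = 0.208 Mbps.
concert recording: 23.208 Mbps × 3600 s = 83548.8 Mb
podcast episode with video: 5.208 Mbps × 5340 s = 27810.7 Mb
gameplay capture: 11.318 Mbps × 7740 s = 87601.3 Mb
Total: 198960.8 Mb = 24870.1 MB.
At 1000 Mbps: 198960.8 / 1000 = 199 s ≈ 3.32 minutes.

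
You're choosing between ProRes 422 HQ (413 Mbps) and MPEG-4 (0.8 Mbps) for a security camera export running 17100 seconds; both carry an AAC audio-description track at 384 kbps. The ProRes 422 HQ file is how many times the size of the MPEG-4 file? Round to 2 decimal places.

Audio: 384 kbps = 0.384 Mbps.
ProRes 422 HQ: 413.384 Mbps × 17100 s = 7068866.4 Mb = 883.608 GB.
MPEG-4: 1.184 Mbps × 17100 s = 20246.4 Mb = 2.531 GB.
Ratio: 883.608 / 2.531 = 349.142.

349.14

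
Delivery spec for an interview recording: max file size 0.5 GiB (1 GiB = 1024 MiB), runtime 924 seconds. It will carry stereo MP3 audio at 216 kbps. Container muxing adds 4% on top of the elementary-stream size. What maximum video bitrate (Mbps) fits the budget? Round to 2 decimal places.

4.25 Mbps

Budget: 0.5 GiB = 4295.0 Mb.
Stream payload after overhead: 4295.0 / 1.04 = 4129.8 Mb.
Total bitrate budget: 4129.8 Mb / 924 s = 4.469 Mbps.
Audio: 216 kbps = 0.216 Mbps.
Video: 4.469 − 0.216 = 4.253 Mbps.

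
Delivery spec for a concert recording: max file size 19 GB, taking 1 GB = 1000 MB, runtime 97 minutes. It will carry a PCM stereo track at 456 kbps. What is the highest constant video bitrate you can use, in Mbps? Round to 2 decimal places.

25.66 Mbps

Budget: 19 GB = 152000.0 Mb.
97 min = 5820 s
Total bitrate budget: 152000.0 Mb / 5820 s = 26.117 Mbps.
Audio: 456 kbps = 0.456 Mbps.
Video: 26.117 − 0.456 = 25.661 Mbps.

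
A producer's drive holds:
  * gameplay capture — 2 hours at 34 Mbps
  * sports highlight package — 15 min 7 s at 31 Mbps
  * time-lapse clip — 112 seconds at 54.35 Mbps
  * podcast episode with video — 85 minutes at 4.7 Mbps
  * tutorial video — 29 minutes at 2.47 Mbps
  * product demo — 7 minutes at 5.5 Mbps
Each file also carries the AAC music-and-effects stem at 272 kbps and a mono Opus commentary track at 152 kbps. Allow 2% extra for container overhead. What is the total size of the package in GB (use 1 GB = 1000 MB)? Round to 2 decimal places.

40.31 GB

Audio total: 272 + 152 = 424 kbps = 0.424 Mbps.
gameplay capture: 34.424 Mbps × 7200 s × 1.02 = 252809.9 Mb
sports highlight package: 31.424 Mbps × 907 s × 1.02 = 29071.6 Mb
time-lapse clip: 54.774 Mbps × 112 s × 1.02 = 6257.4 Mb
podcast episode with video: 5.124 Mbps × 5100 s × 1.02 = 26655.0 Mb
tutorial video: 2.894 Mbps × 1740 s × 1.02 = 5136.3 Mb
product demo: 5.924 Mbps × 420 s × 1.02 = 2537.8 Mb
Total: 322468.0 Mb = 40308.5 MB.
= 40.31 GB.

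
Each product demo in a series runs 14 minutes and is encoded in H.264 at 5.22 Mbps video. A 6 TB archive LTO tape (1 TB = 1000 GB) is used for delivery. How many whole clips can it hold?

10946

14 min = 840 s
Per item: 5.220 Mbps × 840 s = 4,385 Mb = 548.1 MB.
Capacity: 6 TB = 48,000,000 Mb; 10946.91 items → 10946 complete.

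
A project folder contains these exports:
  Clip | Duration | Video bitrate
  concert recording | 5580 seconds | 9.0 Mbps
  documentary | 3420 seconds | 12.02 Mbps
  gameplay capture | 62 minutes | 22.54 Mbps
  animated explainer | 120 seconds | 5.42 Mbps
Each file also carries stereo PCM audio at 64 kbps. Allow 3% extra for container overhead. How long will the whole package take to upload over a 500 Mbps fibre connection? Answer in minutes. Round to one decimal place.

Audio: 64 kbps = 0.064 Mbps.
concert recording: 9.064 Mbps × 5580 s × 1.03 = 52094.4 Mb
documentary: 12.084 Mbps × 3420 s × 1.03 = 42567.1 Mb
gameplay capture: 22.604 Mbps × 3720 s × 1.03 = 86609.5 Mb
animated explainer: 5.484 Mbps × 120 s × 1.03 = 677.8 Mb
Total: 181948.8 Mb = 22743.6 MB.
At 500 Mbps: 181948.8 / 500 = 364 s ≈ 6.06 minutes.

6.1 minutes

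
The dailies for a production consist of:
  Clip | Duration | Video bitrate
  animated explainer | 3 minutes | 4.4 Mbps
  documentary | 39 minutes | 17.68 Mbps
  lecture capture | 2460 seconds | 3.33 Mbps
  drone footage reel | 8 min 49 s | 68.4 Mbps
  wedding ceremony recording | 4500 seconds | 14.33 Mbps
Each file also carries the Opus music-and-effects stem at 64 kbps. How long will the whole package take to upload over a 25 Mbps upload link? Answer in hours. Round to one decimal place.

Audio: 64 kbps = 0.064 Mbps.
animated explainer: 4.464 Mbps × 180 s = 803.5 Mb
documentary: 17.744 Mbps × 2340 s = 41521.0 Mb
lecture capture: 3.394 Mbps × 2460 s = 8349.2 Mb
drone footage reel: 68.464 Mbps × 529 s = 36217.5 Mb
wedding ceremony recording: 14.394 Mbps × 4500 s = 64773.0 Mb
Total: 151664.2 Mb = 18958.0 MB.
At 25 Mbps: 151664.2 / 25 = 6067 s ≈ 1.69 hours.

1.7 hours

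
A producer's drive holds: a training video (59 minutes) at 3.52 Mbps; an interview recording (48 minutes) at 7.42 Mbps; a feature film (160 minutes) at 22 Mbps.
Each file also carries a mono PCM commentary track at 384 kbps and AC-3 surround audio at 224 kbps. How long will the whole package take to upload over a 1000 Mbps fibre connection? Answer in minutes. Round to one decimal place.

Audio total: 384 + 224 = 608 kbps = 0.608 Mbps.
training video: 4.128 Mbps × 3540 s = 14613.1 Mb
interview recording: 8.028 Mbps × 2880 s = 23120.6 Mb
feature film: 22.608 Mbps × 9600 s = 217036.8 Mb
Total: 254770.6 Mb = 31846.3 MB.
At 1000 Mbps: 254770.6 / 1000 = 255 s ≈ 4.25 minutes.

4.2 minutes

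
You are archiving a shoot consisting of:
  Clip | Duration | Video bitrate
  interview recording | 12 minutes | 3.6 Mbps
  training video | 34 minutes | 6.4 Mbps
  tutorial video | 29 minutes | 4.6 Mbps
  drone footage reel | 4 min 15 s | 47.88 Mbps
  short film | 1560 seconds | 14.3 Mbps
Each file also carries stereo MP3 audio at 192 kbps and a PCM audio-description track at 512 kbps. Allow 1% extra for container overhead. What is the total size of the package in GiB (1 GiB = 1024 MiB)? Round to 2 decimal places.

Audio total: 192 + 512 = 704 kbps = 0.704 Mbps.
interview recording: 4.304 Mbps × 720 s × 1.01 = 3129.9 Mb
training video: 7.104 Mbps × 2040 s × 1.01 = 14637.1 Mb
tutorial video: 5.304 Mbps × 1740 s × 1.01 = 9321.2 Mb
drone footage reel: 48.584 Mbps × 255 s × 1.01 = 12512.8 Mb
short film: 15.004 Mbps × 1560 s × 1.01 = 23640.3 Mb
Total: 63241.3 Mb = 7905.2 MB.
= 7.362 GiB.

7.36 GiB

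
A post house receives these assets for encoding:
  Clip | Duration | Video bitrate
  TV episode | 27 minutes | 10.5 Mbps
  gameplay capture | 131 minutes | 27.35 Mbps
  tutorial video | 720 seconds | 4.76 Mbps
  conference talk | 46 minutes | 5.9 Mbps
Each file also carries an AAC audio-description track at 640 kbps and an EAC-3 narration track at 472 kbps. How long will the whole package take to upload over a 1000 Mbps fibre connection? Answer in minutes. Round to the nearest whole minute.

Audio total: 640 + 472 = 1112 kbps = 1.112 Mbps.
TV episode: 11.612 Mbps × 1620 s = 18811.4 Mb
gameplay capture: 28.462 Mbps × 7860 s = 223711.3 Mb
tutorial video: 5.872 Mbps × 720 s = 4227.8 Mb
conference talk: 7.012 Mbps × 2760 s = 19353.1 Mb
Total: 266103.7 Mb = 33263.0 MB.
At 1000 Mbps: 266103.7 / 1000 = 266 s ≈ 4.44 minutes.

4 minutes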